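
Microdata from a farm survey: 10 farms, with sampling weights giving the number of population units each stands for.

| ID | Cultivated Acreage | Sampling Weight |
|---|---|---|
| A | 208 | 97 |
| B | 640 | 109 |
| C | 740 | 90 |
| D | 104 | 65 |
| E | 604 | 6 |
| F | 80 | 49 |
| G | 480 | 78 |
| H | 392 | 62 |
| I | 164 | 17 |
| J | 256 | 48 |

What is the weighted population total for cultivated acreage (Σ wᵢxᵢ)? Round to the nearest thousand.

Weighted total = 208×97 + 640×109 + 740×90 + 104×65 + 604×6 + 80×49 + 480×78 + 392×62 + 164×17 + 256×48
  = 20176 + 69760 + 66600 + 6760 + 3624 + 3920 + 37440 + 24304 + 2788 + 12288 = 247660

248000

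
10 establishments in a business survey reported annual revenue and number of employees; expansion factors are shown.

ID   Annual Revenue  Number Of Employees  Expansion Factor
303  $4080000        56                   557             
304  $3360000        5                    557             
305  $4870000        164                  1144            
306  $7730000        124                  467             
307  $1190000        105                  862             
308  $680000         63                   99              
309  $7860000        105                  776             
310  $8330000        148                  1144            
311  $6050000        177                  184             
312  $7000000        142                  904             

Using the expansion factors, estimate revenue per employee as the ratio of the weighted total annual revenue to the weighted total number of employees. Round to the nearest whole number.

Σ wᵢ·y = 4080000×557 + 3360000×557 + 4870000×1144 + 7730000×467 + 1190000×862 + 680000×99 + 7860000×776 + 8330000×1144 + 6050000×184 + 7000000×904
  = 37488450000
Σ wᵢ·x = 56×557 + 5×557 + 164×1144 + 124×467 + 105×862 + 63×99 + 105×776 + 148×1144 + 177×184 + 142×904
  = 31192 + 2785 + 187616 + 57908 + 90510 + 6237 + 81480 + 169312 + 32568 + 128368 = 787976
Ratio = 37488450000 / 787976 = 47575.624

47576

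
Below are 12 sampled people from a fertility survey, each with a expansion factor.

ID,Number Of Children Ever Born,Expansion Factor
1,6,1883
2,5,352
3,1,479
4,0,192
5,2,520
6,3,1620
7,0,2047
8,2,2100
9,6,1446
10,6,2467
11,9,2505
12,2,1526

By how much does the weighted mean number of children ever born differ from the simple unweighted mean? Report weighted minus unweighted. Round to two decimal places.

Unweighted sum = 6 + 5 + 1 + 0 + 2 + 3 + 0 + 2 + 6 + 6 + 9 + 2 = 42
Unweighted mean = 42 / 12 = 3.5
Weighted sum = 6×1883 + 5×352 + 1×479 + 0×192 + 2×520 + 3×1620 + 0×2047 + 2×2100 + 6×1446 + 6×2467 + 9×2505 + 2×1526
  = 11298 + 1760 + 479 + 0 + 1040 + 4860 + 0 + 4200 + 8676 + 14802 + 22545 + 3052 = 72712
Sum of weights = 1883 + 352 + 479 + 192 + 520 + 1620 + 2047 + 2100 + 1446 + 2467 + 2505 + 1526 = 17137
Weighted mean = 72712 / 17137 = 4.242983
Difference (weighted minus unweighted) = 0.74298302

0.74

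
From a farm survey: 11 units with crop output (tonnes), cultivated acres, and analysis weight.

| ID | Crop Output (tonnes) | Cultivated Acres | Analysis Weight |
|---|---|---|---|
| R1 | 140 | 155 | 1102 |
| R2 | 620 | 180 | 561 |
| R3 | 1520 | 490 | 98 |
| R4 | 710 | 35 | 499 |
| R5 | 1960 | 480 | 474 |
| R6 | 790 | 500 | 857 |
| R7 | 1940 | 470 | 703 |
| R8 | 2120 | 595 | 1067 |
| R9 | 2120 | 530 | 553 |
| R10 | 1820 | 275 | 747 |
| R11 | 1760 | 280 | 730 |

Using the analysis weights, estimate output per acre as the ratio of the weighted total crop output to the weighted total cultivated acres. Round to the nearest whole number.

Σ wᵢ·y = 140×1102 + 620×561 + 1520×98 + 710×499 + 1960×474 + 790×857 + 1940×703 + 2120×1067 + 2120×553 + 1820×747 + 1760×730
  = 10053980
Σ wᵢ·x = 155×1102 + 180×561 + 490×98 + 35×499 + 480×474 + 500×857 + 470×703 + 595×1067 + 530×553 + 275×747 + 280×730
  = 170810 + 100980 + 48020 + 17465 + 227520 + 428500 + 330410 + 634865 + 293090 + 205425 + 204400 = 2661485
Ratio = 10053980 / 2661485 = 3.7775828

4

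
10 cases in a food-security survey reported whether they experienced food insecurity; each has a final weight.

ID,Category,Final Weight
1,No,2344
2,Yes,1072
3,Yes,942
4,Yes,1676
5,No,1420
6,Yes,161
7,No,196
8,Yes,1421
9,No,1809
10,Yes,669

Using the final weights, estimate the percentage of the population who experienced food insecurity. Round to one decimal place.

50.7

Sum of weights for 'Yes' = 1072 + 942 + 1676 + 161 + 1421 + 669 = 5941
Total weight = 2344 + 1072 + 942 + 1676 + 1420 + 161 + 196 + 1421 + 1809 + 669 = 11710
Weighted proportion = 5941 / 11710 = 0.50734415 → 50.734415%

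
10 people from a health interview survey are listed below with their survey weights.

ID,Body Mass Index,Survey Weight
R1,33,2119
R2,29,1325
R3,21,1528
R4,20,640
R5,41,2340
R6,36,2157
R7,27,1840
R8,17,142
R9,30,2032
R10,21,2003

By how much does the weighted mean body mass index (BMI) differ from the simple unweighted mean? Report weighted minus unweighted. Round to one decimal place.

Unweighted sum = 33 + 29 + 21 + 20 + 41 + 36 + 27 + 17 + 30 + 21 = 275
Unweighted mean = 275 / 10 = 27.5
Weighted sum = 33×2119 + 29×1325 + 21×1528 + 20×640 + 41×2340 + 36×2157 + 27×1840 + 17×142 + 30×2032 + 21×2003
  = 69927 + 38425 + 32088 + 12800 + 95940 + 77652 + 49680 + 2414 + 60960 + 42063 = 481949
Sum of weights = 2119 + 1325 + 1528 + 640 + 2340 + 2157 + 1840 + 142 + 2032 + 2003 = 16126
Weighted mean = 481949 / 16126 = 29.886457
Difference (weighted minus unweighted) = 2.3864567

2.4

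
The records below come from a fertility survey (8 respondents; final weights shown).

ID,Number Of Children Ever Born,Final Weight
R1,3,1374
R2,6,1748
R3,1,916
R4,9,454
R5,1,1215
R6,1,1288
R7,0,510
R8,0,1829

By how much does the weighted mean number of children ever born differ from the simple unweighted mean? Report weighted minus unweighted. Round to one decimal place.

Unweighted sum = 3 + 6 + 1 + 9 + 1 + 1 + 0 + 0 = 21
Unweighted mean = 21 / 8 = 2.625
Weighted sum = 3×1374 + 6×1748 + 1×916 + 9×454 + 1×1215 + 1×1288 + 0×510 + 0×1829
  = 22115
Sum of weights = 1374 + 1748 + 916 + 454 + 1215 + 1288 + 510 + 1829 = 9334
Weighted mean = 22115 / 9334 = 2.3692951
Difference (weighted minus unweighted) = -0.25570495

-0.3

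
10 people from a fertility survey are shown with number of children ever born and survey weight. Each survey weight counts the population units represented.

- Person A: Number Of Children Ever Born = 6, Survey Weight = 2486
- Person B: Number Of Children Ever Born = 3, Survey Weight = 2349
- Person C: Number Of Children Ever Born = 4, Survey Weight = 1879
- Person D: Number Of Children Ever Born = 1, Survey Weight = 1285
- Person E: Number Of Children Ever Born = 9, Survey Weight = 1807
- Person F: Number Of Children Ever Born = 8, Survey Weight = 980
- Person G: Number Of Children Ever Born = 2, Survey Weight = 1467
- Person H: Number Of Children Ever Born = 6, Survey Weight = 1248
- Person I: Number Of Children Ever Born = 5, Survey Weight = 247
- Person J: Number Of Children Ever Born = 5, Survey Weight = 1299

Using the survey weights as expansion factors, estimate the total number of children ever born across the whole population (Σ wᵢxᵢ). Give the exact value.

73019

Weighted total = 6×2486 + 3×2349 + 4×1879 + 1×1285 + 9×1807 + 8×980 + 2×1467 + 6×1248 + 5×247 + 5×1299
  = 14916 + 7047 + 7516 + 1285 + 16263 + 7840 + 2934 + 7488 + 1235 + 6495 = 73019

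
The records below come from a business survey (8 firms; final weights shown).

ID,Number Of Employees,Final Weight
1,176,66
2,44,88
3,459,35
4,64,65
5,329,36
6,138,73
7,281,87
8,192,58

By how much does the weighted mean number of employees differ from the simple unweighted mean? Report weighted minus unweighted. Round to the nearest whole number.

Unweighted sum = 176 + 44 + 459 + 64 + 329 + 138 + 281 + 192 = 1683
Unweighted mean = 1683 / 8 = 210.375
Weighted sum = 176×66 + 44×88 + 459×35 + 64×65 + 329×36 + 138×73 + 281×87 + 192×58
  = 93214
Sum of weights = 66 + 88 + 35 + 65 + 36 + 73 + 87 + 58 = 508
Weighted mean = 93214 / 508 = 183.49213
Difference (weighted minus unweighted) = -26.882874

-27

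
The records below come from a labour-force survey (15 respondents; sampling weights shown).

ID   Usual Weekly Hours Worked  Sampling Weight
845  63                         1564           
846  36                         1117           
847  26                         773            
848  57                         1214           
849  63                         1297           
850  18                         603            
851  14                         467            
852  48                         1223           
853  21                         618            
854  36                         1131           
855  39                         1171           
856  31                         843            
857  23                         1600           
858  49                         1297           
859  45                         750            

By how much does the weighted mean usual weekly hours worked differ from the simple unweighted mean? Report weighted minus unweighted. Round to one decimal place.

3.3

Unweighted sum = 569
Unweighted mean = 569 / 15 = 37.933333
Weighted sum = 645446
Sum of weights = 15668
Weighted mean = 645446 / 15668 = 41.195175
Difference (weighted minus unweighted) = 3.2618415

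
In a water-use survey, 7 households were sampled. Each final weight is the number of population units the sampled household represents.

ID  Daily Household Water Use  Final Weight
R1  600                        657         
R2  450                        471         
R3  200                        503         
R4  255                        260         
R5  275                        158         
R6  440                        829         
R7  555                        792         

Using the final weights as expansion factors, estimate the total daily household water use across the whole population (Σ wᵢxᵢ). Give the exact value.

1620820

Weighted total = 600×657 + 450×471 + 200×503 + 255×260 + 275×158 + 440×829 + 555×792
  = 1620820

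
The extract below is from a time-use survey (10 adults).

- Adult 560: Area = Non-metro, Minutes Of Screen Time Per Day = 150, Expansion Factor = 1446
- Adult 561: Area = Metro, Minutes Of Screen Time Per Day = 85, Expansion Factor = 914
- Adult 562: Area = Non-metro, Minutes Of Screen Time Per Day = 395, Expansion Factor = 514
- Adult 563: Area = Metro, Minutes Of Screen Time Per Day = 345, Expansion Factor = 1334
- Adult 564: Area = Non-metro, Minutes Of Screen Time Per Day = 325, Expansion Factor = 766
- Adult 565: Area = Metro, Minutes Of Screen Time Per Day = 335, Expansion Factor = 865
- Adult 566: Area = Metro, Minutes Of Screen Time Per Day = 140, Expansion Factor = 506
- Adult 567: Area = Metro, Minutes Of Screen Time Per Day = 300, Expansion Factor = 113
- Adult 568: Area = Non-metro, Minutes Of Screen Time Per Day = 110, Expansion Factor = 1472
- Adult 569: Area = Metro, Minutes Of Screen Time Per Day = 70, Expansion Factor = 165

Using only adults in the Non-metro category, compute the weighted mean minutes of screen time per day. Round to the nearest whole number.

Non-metro rows: 560, 562, 564, 568
Weighted sum = 150×1446 + 395×514 + 325×766 + 110×1472
  = 216900 + 203030 + 248950 + 161920 = 830800
Sum of weights = 1446 + 514 + 766 + 1472 = 4198
Weighted mean = 830800 / 4198 = 197.90376

198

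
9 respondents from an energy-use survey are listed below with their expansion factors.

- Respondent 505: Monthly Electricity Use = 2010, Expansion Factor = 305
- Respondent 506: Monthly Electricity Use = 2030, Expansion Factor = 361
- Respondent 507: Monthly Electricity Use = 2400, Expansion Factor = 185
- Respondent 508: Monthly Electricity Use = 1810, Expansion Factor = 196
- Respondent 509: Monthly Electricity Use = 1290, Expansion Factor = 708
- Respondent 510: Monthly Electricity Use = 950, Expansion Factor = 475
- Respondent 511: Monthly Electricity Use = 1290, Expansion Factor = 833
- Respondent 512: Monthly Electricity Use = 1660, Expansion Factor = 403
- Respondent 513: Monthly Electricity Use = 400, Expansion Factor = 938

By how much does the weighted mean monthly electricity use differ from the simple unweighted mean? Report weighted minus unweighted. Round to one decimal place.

-259.9

Unweighted sum = 2010 + 2030 + 2400 + 1810 + 1290 + 950 + 1290 + 1660 + 400 = 13840
Unweighted mean = 13840 / 9 = 1537.7778
Weighted sum = 2010×305 + 2030×361 + 2400×185 + 1810×196 + 1290×708 + 950×475 + 1290×833 + 1660×403 + 400×938
  = 613050 + 732830 + 444000 + 354760 + 913320 + 451250 + 1074570 + 668980 + 375200 = 5627960
Sum of weights = 4404
Weighted mean = 5627960 / 4404 = 1277.9201
Difference (weighted minus unweighted) = -259.85771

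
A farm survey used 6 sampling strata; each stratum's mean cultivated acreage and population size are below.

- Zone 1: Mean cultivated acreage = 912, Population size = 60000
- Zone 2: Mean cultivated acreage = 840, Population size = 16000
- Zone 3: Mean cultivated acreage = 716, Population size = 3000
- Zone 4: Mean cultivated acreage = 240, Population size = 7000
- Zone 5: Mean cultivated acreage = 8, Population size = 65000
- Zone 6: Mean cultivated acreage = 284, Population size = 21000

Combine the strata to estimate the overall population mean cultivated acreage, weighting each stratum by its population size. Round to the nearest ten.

460

Σ Nₕ·x̄ₕ = 912×60000 + 840×16000 + 716×3000 + 240×7000 + 8×65000 + 284×21000
  = 78472000
Σ Nₕ = 172000
Overall mean = 78472000 / 172000 = 456.23256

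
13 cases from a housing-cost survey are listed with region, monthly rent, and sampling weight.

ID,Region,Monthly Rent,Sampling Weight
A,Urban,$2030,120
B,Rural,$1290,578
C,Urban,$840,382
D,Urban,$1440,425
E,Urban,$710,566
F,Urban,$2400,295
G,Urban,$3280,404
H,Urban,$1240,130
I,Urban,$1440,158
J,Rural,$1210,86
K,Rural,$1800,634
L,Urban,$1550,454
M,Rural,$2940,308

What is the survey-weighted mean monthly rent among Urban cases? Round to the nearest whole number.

Urban rows: A, C, D, E, F, G, H, I, L
Weighted sum = 2030×120 + 840×382 + 1440×425 + 710×566 + 2400×295 + 3280×404 + 1240×130 + 1440×158 + 1550×454
  = 4703880
Sum of weights = 120 + 382 + 425 + 566 + 295 + 404 + 130 + 158 + 454 = 2934
Weighted mean = 4703880 / 2934 = 1603.2311

1603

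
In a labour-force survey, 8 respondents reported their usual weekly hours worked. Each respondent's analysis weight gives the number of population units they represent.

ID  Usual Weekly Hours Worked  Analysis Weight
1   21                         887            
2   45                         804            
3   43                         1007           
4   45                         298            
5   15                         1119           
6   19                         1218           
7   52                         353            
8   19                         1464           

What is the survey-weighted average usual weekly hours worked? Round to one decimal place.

27.6

Weighted sum = 21×887 + 45×804 + 43×1007 + 45×298 + 15×1119 + 19×1218 + 52×353 + 19×1464
  = 18627 + 36180 + 43301 + 13410 + 16785 + 23142 + 18356 + 27816 = 197617
Sum of weights = 887 + 804 + 1007 + 298 + 1119 + 1218 + 353 + 1464 = 7150
Weighted mean = 197617 / 7150 = 27.638741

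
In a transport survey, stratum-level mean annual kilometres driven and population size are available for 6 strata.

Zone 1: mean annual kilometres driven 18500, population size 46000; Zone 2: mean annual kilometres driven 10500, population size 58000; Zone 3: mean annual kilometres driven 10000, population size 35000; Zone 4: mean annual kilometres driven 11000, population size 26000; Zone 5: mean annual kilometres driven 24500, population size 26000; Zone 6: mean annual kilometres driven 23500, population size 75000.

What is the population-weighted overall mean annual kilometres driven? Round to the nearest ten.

16900

Σ Nₕ·x̄ₕ = 18500×46000 + 10500×58000 + 10000×35000 + 11000×26000 + 24500×26000 + 23500×75000
  = 4495500000
Σ Nₕ = 46000 + 58000 + 35000 + 26000 + 26000 + 75000 = 266000
Overall mean = 4495500000 / 266000 = 16900.376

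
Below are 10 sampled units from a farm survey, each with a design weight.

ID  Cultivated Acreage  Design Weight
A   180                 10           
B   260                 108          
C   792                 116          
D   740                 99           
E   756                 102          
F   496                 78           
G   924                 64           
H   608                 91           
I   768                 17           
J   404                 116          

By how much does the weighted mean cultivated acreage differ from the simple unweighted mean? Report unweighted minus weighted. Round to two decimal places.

Unweighted sum = 180 + 260 + 792 + 740 + 756 + 496 + 924 + 608 + 768 + 404 = 5928
Unweighted mean = 5928 / 10 = 592.8
Weighted sum = 180×10 + 260×108 + 792×116 + 740×99 + 756×102 + 496×78 + 924×64 + 608×91 + 768×17 + 404×116
  = 485196
Sum of weights = 10 + 108 + 116 + 99 + 102 + 78 + 64 + 91 + 17 + 116 = 801
Weighted mean = 485196 / 801 = 605.73783
Difference (unweighted minus weighted) = -12.937828

-12.94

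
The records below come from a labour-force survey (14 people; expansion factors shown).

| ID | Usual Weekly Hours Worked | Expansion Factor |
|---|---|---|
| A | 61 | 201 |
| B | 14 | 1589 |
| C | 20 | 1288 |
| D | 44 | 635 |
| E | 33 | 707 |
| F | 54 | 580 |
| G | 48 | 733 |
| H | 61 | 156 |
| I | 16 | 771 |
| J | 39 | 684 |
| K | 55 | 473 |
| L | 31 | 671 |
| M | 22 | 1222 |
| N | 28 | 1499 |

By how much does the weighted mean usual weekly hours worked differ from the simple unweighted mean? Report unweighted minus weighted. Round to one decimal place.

7.0

Unweighted sum = 526
Unweighted mean = 526 / 14 = 37.571429
Weighted sum = 342242
Sum of weights = 11209
Weighted mean = 342242 / 11209 = 30.532786
Difference (unweighted minus weighted) = 7.0386424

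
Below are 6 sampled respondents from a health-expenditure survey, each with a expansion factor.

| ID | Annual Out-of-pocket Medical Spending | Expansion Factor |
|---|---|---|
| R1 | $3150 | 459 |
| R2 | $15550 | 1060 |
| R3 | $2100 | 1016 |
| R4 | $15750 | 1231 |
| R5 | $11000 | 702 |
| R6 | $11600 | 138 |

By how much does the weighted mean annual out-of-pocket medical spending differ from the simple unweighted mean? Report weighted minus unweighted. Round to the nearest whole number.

731

Unweighted sum = 3150 + 15550 + 2100 + 15750 + 11000 + 11600 = 59150
Unweighted mean = 59150 / 6 = 9858.3333
Weighted sum = 3150×459 + 15550×1060 + 2100×1016 + 15750×1231 + 11000×702 + 11600×138
  = 1445850 + 16483000 + 2133600 + 19388250 + 7722000 + 1600800 = 48773500
Sum of weights = 459 + 1060 + 1016 + 1231 + 702 + 138 = 4606
Weighted mean = 48773500 / 4606 = 10589.123
Difference (weighted minus unweighted) = 730.78955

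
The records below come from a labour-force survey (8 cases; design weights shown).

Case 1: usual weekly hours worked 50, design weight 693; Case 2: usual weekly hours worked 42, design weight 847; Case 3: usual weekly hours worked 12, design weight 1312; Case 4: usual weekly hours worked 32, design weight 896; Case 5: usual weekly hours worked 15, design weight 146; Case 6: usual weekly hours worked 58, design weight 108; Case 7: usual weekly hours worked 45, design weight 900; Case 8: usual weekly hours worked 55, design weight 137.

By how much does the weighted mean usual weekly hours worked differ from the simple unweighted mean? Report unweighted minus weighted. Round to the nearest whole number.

Unweighted sum = 50 + 42 + 12 + 32 + 15 + 58 + 45 + 55 = 309
Unweighted mean = 309 / 8 = 38.625
Weighted sum = 50×693 + 42×847 + 12×1312 + 32×896 + 15×146 + 58×108 + 45×900 + 55×137
  = 34650 + 35574 + 15744 + 28672 + 2190 + 6264 + 40500 + 7535 = 171129
Sum of weights = 5039
Weighted mean = 171129 / 5039 = 33.960905
Difference (unweighted minus weighted) = 4.6640951

5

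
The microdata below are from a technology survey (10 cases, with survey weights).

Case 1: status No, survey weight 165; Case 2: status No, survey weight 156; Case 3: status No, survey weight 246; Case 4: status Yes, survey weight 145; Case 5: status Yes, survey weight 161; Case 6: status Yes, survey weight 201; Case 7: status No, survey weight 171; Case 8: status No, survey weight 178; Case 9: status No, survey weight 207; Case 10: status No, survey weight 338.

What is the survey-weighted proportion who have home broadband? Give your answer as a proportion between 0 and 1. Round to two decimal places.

0.26

Sum of weights for 'Yes' = 145 + 161 + 201 = 507
Total weight = 165 + 156 + 246 + 145 + 161 + 201 + 171 + 178 + 207 + 338 = 1968
Weighted proportion = 507 / 1968 = 0.25762195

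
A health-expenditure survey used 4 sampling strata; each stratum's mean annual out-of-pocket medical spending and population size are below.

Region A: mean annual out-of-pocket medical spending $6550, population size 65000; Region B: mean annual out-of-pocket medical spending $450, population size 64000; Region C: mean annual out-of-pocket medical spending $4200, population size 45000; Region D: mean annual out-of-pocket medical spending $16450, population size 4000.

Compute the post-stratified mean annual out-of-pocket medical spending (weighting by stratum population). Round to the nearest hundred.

4000

Σ Nₕ·x̄ₕ = 6550×65000 + 450×64000 + 4200×45000 + 16450×4000
  = 425750000 + 28800000 + 189000000 + 65800000 = 709350000
Σ Nₕ = 65000 + 64000 + 45000 + 4000 = 178000
Overall mean = 709350000 / 178000 = 3985.1124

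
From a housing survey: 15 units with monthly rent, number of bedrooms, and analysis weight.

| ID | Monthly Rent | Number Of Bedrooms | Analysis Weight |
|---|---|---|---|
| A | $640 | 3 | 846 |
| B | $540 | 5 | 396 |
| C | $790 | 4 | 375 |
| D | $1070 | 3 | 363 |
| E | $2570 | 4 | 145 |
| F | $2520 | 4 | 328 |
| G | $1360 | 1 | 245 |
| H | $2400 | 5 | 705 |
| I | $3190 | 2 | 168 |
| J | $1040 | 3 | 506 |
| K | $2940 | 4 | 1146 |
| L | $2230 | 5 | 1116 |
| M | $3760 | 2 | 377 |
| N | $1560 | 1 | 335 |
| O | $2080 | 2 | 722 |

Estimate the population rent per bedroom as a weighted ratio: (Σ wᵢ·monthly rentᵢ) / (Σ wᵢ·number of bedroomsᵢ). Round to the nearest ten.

Σ wᵢ·y = 15026310
Σ wᵢ·x = 27320
Ratio = 15026310 / 27320 = 550.01135

550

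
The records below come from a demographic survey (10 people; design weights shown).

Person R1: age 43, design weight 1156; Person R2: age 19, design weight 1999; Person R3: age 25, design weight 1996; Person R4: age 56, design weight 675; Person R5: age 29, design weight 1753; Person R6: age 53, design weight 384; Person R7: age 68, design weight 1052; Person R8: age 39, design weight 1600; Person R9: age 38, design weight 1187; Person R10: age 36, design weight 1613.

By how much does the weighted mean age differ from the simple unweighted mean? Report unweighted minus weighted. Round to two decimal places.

4.54

Unweighted sum = 406
Unweighted mean = 406 / 10 = 40.6
Weighted sum = 43×1156 + 19×1999 + 25×1996 + 56×675 + 29×1753 + 53×384 + 68×1052 + 39×1600 + 38×1187 + 36×1613
  = 483688
Sum of weights = 13415
Weighted mean = 483688 / 13415 = 36.055758
Difference (unweighted minus weighted) = 4.5442415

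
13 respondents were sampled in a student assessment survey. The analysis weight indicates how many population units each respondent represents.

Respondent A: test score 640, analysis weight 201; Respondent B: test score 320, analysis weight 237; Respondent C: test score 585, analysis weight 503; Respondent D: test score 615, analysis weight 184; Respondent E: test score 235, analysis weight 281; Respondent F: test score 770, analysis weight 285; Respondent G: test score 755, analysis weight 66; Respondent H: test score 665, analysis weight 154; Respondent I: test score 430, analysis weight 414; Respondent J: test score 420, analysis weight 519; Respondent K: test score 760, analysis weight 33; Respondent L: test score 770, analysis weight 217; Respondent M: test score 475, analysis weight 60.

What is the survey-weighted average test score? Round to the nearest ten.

530

Weighted sum = 1666290
Sum of weights = 3154
Weighted mean = 1666290 / 3154 = 528.31008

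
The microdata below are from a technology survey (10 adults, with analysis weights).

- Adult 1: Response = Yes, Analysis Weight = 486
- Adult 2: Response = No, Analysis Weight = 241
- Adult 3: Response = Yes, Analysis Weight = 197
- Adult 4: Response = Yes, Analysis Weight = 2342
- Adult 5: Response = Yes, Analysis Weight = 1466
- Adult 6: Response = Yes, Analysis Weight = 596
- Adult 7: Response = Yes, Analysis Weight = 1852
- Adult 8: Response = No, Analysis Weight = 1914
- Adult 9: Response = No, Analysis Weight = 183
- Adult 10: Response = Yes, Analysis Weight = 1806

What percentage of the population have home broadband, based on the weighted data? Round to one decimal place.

78.9

Sum of weights for 'Yes' = 486 + 197 + 2342 + 1466 + 596 + 1852 + 1806 = 8745
Total weight = 11083
Weighted proportion = 8745 / 11083 = 0.78904629 → 78.904629%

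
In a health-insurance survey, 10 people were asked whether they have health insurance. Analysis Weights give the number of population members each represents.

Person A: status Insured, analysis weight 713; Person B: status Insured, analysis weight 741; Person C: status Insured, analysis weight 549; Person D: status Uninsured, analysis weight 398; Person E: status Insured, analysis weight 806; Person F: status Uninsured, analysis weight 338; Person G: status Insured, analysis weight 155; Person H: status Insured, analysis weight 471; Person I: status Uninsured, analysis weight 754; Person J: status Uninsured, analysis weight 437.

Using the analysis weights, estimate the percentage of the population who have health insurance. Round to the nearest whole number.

64

Sum of weights for 'Insured' = 713 + 741 + 549 + 806 + 155 + 471 = 3435
Total weight = 713 + 741 + 549 + 398 + 806 + 338 + 155 + 471 + 754 + 437 = 5362
Weighted proportion = 3435 / 5362 = 0.64061917 → 64.061917%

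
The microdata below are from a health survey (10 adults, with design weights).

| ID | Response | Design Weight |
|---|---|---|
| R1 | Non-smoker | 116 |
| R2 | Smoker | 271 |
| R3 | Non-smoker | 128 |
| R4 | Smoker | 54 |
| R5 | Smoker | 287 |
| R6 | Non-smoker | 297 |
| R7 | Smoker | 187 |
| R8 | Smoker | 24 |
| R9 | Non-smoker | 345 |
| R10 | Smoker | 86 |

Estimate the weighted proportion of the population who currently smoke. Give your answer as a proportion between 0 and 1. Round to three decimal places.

Sum of weights for 'Smoker' = 271 + 54 + 287 + 187 + 24 + 86 = 909
Total weight = 116 + 271 + 128 + 54 + 287 + 297 + 187 + 24 + 345 + 86 = 1795
Weighted proportion = 909 / 1795 = 0.50640669

0.506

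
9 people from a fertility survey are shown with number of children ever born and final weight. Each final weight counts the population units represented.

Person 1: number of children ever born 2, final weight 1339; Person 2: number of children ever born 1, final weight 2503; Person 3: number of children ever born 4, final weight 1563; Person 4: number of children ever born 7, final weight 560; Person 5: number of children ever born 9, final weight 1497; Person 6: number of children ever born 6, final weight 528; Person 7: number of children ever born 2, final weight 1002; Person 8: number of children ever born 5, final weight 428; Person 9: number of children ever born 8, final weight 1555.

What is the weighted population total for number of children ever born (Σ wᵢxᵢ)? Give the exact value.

Weighted total = 2×1339 + 1×2503 + 4×1563 + 7×560 + 9×1497 + 6×528 + 2×1002 + 5×428 + 8×1555
  = 2678 + 2503 + 6252 + 3920 + 13473 + 3168 + 2004 + 2140 + 12440 = 48578

48578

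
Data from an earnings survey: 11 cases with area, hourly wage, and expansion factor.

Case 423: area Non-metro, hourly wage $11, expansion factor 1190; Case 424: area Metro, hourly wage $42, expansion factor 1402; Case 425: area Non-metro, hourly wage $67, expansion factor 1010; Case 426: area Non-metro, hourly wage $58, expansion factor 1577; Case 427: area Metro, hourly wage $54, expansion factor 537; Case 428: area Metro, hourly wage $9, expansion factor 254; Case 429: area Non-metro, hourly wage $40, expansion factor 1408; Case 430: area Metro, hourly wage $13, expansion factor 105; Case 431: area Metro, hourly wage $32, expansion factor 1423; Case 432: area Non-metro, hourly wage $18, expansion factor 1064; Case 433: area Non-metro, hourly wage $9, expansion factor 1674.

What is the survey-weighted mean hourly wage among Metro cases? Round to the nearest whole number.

Metro rows: 424, 427, 428, 430, 431
Weighted sum = 42×1402 + 54×537 + 9×254 + 13×105 + 32×1423
  = 137069
Sum of weights = 1402 + 537 + 254 + 105 + 1423 = 3721
Weighted mean = 137069 / 3721 = 36.836603

37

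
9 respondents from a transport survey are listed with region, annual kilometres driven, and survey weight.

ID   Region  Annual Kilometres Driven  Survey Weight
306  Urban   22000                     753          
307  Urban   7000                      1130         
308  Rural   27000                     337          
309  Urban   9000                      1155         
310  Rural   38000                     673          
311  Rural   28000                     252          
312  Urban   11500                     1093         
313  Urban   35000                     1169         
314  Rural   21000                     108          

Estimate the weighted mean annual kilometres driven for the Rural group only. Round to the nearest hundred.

32100

Rural rows: 308, 310, 311, 314
Weighted sum = 27000×337 + 38000×673 + 28000×252 + 21000×108
  = 9099000 + 25574000 + 7056000 + 2268000 = 43997000
Sum of weights = 337 + 673 + 252 + 108 = 1370
Weighted mean = 43997000 / 1370 = 32114.599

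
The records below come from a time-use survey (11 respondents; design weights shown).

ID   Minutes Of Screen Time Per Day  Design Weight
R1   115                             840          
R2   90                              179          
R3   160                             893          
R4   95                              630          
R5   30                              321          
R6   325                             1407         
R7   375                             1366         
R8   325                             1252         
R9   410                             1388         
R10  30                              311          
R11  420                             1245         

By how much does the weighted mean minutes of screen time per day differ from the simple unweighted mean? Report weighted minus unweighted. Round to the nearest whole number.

Unweighted sum = 115 + 90 + 160 + 95 + 30 + 325 + 375 + 325 + 410 + 30 + 420 = 2375
Unweighted mean = 2375 / 11 = 215.90909
Weighted sum = 115×840 + 90×179 + 160×893 + 95×630 + 30×321 + 325×1407 + 375×1366 + 325×1252 + 410×1388 + 30×311 + 420×1245
  = 96600 + 16110 + 142880 + 59850 + 9630 + 457275 + 512250 + 406900 + 569080 + 9330 + 522900 = 2802805
Sum of weights = 840 + 179 + 893 + 630 + 321 + 1407 + 1366 + 1252 + 1388 + 311 + 1245 = 9832
Weighted mean = 2802805 / 9832 = 285.06967
Difference (weighted minus unweighted) = 69.16058

69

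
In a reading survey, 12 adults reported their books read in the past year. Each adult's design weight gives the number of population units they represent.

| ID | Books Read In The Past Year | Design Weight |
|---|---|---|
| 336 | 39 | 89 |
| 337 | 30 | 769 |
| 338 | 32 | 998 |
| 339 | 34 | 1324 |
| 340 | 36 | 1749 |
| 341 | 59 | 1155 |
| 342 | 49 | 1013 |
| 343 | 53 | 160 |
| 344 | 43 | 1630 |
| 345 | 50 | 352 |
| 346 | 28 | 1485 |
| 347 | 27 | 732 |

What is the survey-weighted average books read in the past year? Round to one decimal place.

Weighted sum = 39×89 + 30×769 + 32×998 + 34×1324 + 36×1749 + 59×1155 + 49×1013 + 53×160 + 43×1630 + 50×352 + 28×1485 + 27×732
  = 3471 + 23070 + 31936 + 45016 + 62964 + 68145 + 49637 + 8480 + 70090 + 17600 + 41580 + 19764 = 441753
Sum of weights = 89 + 769 + 998 + 1324 + 1749 + 1155 + 1013 + 160 + 1630 + 352 + 1485 + 732 = 11456
Weighted mean = 441753 / 11456 = 38.560841

38.6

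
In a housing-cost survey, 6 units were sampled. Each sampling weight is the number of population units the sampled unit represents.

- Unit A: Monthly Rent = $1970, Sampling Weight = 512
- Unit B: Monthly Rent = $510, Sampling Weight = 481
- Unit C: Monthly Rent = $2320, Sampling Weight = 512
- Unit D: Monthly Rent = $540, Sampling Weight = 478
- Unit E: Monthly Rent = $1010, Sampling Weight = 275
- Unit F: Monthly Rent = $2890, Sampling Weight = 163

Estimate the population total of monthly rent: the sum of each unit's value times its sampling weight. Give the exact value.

Weighted total = 1970×512 + 510×481 + 2320×512 + 540×478 + 1010×275 + 2890×163
  = 1008640 + 245310 + 1187840 + 258120 + 277750 + 471070 = 3448730

3448730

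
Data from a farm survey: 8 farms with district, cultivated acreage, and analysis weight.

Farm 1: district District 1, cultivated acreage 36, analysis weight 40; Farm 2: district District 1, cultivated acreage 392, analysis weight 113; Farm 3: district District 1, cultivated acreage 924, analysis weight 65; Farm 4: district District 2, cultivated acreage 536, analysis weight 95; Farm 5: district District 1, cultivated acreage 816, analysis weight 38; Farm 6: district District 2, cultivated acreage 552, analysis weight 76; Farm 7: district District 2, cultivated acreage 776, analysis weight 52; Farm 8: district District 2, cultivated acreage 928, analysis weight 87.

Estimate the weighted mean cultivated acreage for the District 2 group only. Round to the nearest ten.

690

District 2 rows: 4, 6, 7, 8
Weighted sum = 536×95 + 552×76 + 776×52 + 928×87
  = 50920 + 41952 + 40352 + 80736 = 213960
Sum of weights = 95 + 76 + 52 + 87 = 310
Weighted mean = 213960 / 310 = 690.19355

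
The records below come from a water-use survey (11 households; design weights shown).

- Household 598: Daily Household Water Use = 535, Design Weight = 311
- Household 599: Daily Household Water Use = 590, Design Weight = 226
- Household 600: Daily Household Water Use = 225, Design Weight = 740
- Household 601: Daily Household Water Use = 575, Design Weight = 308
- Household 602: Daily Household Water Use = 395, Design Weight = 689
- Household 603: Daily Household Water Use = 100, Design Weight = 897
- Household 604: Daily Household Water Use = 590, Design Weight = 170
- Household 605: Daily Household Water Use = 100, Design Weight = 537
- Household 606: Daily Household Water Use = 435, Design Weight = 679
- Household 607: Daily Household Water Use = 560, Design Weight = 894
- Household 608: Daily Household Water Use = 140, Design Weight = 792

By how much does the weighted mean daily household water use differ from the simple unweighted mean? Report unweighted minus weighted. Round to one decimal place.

55.0

Unweighted sum = 535 + 590 + 225 + 575 + 395 + 100 + 590 + 100 + 435 + 560 + 140 = 4245
Unweighted mean = 4245 / 11 = 385.90909
Weighted sum = 535×311 + 590×226 + 225×740 + 575×308 + 395×689 + 100×897 + 590×170 + 100×537 + 435×679 + 560×894 + 140×792
  = 166385 + 133340 + 166500 + 177100 + 272155 + 89700 + 100300 + 53700 + 295365 + 500640 + 110880 = 2066065
Sum of weights = 311 + 226 + 740 + 308 + 689 + 897 + 170 + 537 + 679 + 894 + 792 = 6243
Weighted mean = 2066065 / 6243 = 330.94105
Difference (unweighted minus weighted) = 54.968037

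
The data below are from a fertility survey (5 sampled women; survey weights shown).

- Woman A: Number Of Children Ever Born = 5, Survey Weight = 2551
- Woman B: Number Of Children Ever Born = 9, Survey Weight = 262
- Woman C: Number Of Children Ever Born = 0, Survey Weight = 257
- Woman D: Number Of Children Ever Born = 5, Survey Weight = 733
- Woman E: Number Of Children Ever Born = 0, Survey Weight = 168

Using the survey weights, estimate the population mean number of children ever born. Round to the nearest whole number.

Weighted sum = 5×2551 + 9×262 + 0×257 + 5×733 + 0×168
  = 12755 + 2358 + 0 + 3665 + 0 = 18778
Sum of weights = 2551 + 262 + 257 + 733 + 168 = 3971
Weighted mean = 18778 / 3971 = 4.7287837

5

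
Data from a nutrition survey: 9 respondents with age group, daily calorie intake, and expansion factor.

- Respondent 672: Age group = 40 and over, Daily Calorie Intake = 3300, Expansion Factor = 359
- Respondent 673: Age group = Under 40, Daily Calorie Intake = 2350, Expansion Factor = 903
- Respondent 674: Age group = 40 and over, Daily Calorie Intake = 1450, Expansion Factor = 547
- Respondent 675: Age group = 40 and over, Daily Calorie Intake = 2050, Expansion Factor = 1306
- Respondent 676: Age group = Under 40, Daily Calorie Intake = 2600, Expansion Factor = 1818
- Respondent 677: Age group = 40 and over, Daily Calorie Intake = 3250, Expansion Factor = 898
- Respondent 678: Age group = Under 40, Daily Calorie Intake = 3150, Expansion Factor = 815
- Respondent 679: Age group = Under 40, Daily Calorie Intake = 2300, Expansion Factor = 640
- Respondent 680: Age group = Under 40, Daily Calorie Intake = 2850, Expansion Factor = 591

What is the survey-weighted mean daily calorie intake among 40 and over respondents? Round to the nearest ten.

40 and over rows: 672, 674, 675, 677
Weighted sum = 3300×359 + 1450×547 + 2050×1306 + 3250×898
  = 1184700 + 793150 + 2677300 + 2918500 = 7573650
Sum of weights = 359 + 547 + 1306 + 898 = 3110
Weighted mean = 7573650 / 3110 = 2435.2572

2440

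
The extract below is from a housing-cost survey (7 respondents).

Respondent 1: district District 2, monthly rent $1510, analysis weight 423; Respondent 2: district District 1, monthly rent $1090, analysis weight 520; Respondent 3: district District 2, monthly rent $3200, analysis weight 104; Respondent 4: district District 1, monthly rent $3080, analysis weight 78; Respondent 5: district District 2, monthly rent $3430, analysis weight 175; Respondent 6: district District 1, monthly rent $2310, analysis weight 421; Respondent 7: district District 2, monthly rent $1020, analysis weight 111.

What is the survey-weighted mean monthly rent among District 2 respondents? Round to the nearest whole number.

District 2 rows: 1, 3, 5, 7
Weighted sum = 1510×423 + 3200×104 + 3430×175 + 1020×111
  = 638730 + 332800 + 600250 + 113220 = 1685000
Sum of weights = 423 + 104 + 175 + 111 = 813
Weighted mean = 1685000 / 813 = 2072.5707

2073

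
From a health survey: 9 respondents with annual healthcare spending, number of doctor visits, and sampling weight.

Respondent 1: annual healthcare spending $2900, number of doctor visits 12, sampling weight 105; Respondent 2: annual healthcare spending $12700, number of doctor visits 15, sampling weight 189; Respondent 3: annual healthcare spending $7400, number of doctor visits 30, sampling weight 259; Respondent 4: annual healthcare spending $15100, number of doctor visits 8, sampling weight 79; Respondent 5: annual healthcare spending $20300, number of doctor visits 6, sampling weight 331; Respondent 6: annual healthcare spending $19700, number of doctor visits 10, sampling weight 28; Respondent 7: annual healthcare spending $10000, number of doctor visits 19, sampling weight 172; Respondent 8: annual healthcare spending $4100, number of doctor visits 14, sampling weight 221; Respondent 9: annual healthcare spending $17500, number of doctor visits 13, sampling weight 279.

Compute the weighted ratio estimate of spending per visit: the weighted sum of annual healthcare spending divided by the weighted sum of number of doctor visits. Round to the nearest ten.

Σ wᵢ·y = 2900×105 + 12700×189 + 7400×259 + 15100×79 + 20300×331 + 19700×28 + 10000×172 + 4100×221 + 17500×279
  = 304500 + 2400300 + 1916600 + 1192900 + 6719300 + 551600 + 1720000 + 906100 + 4882500 = 20593800
Σ wᵢ·x = 12×105 + 15×189 + 30×259 + 8×79 + 6×331 + 10×28 + 19×172 + 14×221 + 13×279
  = 1260 + 2835 + 7770 + 632 + 1986 + 280 + 3268 + 3094 + 3627 = 24752
Ratio = 20593800 / 24752 = 832.00549

830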